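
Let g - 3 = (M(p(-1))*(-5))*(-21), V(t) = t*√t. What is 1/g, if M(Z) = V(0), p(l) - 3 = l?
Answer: ⅓ ≈ 0.33333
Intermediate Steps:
p(l) = 3 + l
V(t) = t^(3/2)
M(Z) = 0 (M(Z) = 0^(3/2) = 0)
g = 3 (g = 3 + (0*(-5))*(-21) = 3 + 0*(-21) = 3 + 0 = 3)
1/g = 1/3 = ⅓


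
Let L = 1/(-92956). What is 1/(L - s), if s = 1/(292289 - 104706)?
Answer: -17436965348/280539 ≈ -62155.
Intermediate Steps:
L = -1/92956 ≈ -1.0758e-5
s = 1/187583 ≈ 5.3310e-6
1/(L - s) = 1/(-1/92956 - 1*1/187583) = 1/(-1/92956 - 1/187583) = 1/(-280539/17436965348) = -17436965348/280539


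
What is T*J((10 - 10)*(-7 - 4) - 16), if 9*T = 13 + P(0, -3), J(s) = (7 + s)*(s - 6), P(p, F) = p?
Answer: 286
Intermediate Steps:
J(s) = (-6 + s)*(7 + s) (J(s) = (7 + s)*(-6 + s) = (-6 + s)*(7 + s))
T = 13/9 (T = (13 + 0)/9 = (1/9)*13 = 13/9 ≈ 1.4444)
T*J((10 - 10)*(-7 - 4) - 16) = 13*(-42 + ((10 - 10)*(-7 - 4) - 16) + ((10 - 10)*(-7 - 4) - 16)**2)/9 = 13*(-42 + (0*(-11) - 16) + (0*(-11) - 16)**2)/9 = 13*(-42 + (0 - 16) + (0 - 16)**2)/9 = 13*(-42 - 16 + (-16)**2)/9 = 13*(-42 - 16 + 256)/9 = (13/9)*198 = 286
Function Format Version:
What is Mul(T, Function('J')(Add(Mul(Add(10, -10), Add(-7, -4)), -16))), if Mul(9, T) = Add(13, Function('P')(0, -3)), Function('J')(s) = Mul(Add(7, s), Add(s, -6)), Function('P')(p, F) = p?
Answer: 286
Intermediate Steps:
Function('J')(s) = Mul(Add(-6, s), Add(7, s)) (Function('J')(s) = Mul(Add(7, s), Add(-6, s)) = Mul(Add(-6, s), Add(7, s)))
T = Rational(13, 9) (T = Mul(Rational(1, 9), Add(13, 0)) = Mul(Rational(1, 9), 13) = Rational(13, 9) ≈ 1.4444)
Mul(T, Function('J')(Add(Mul(Add(10, -10), Add(-7, -4)), -16))) = Mul(Rational(13, 9), Add(-42, Add(Mul(Add(10, -10), Add(-7, -4)), -16), Pow(Add(Mul(Add(10, -10), Add(-7, -4)), -16), 2))) = Mul(Rational(13, 9), Add(-42, Add(Mul(0, -11), -16), Pow(Add(Mul(0, -11), -16), 2))) = Mul(Rational(13, 9), Add(-42, Add(0, -16), Pow(Add(0, -16), 2))) = Mul(Rational(13, 9), Add(-42, -16, Pow(-16, 2))) = Mul(Rational(13, 9), Add(-42, -16, 256)) = Mul(Rational(13, 9), 198) = 286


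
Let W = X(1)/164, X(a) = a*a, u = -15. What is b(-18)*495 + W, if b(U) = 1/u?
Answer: -5411/164 ≈ -32.994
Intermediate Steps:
X(a) = a²
b(U) = -1/15 (b(U) = 1/(-15) = -1/15)
W = 1/164 (W = 1²/164 = 1*(1/164) = 1/164 ≈ 0.0060976)
b(-18)*495 + W = -1/15*495 + 1/164 = -33 + 1/164 = -5411/164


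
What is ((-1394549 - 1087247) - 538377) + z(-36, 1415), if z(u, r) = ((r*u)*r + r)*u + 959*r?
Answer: 2593169472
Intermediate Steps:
z(u, r) = 959*r + u*(r + u*r²) (z(u, r) = (u*r² + r)*u + 959*r = (r + u*r²)*u + 959*r = u*(r + u*r²) + 959*r = 959*r + u*(r + u*r²))
((-1394549 - 1087247) - 538377) + z(-36, 1415) = ((-1394549 - 1087247) - 538377) + 1415*(959 - 36 + 1415*(-36)²) = (-2481796 - 538377) + 1415*(959 - 36 + 1415*1296) = -3020173 + 1415*(959 - 36 + 1833840) = -3020173 + 1415*1834763 = -3020173 + 2596189645 = 2593169472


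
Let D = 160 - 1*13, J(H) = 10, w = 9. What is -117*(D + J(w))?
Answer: -18369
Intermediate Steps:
D = 147 (D = 160 - 13 = 147)
-117*(D + J(w)) = -117*(147 + 10) = -117*157 = -18369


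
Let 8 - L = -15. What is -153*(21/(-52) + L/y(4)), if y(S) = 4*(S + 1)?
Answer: -14841/130 ≈ -114.16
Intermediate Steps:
L = 23 (L = 8 - 1*(-15) = 8 + 15 = 23)
y(S) = 4 + 4*S (y(S) = 4*(1 + S) = 4 + 4*S)
-153*(21/(-52) + L/y(4)) = -153*(21/(-52) + 23/(4 + 4*4)) = -153*(21*(-1/52) + 23/(4 + 16)) = -153*(-21/52 + 23/20) = -153*97/130 = -14841/130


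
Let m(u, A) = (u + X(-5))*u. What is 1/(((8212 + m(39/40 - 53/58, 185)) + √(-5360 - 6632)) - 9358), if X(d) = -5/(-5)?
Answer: -2074875099774400/2399385281809219601 - 3621278720000*I*√2998/2399385281809219601 ≈ -0.00086475 - 8.2638e-5*I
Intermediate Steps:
X(d) = 1 (X(d) = -5*(-⅕) = 1)
m(u, A) = u*(1 + u) (m(u, A) = (u + 1)*u = (1 + u)*u = u*(1 + u))
1/(((8212 + m(39/40 - 53/58, 185)) + √(-5360 - 6632)) - 9358) = 1/(((8212 + (39/40 - 53/58)*(1 + (39/40 - 53/58))) + √(-5360 - 6632)) - 9358) = 1/(((8212 + (39*(1/40) - 53*1/58)*(1 + (39*(1/40) - 53*1/58))) + √(-11992)) - 9358) = 1/(((8212 + (39/40 - 53/58)*(1 + (39/40 - 53/58))) + 2*I*√2998) - 9358) = 1/(((8212 + 71*(1 + 71/1160)/1160) + 2*I*√2998) - 9358) = 1/(((8212 + (71/1160)*(1231/1160)) + 2*I*√2998) - 9358) = 1/(((8212 + 87401/1345600) + 2*I*√2998) - 9358) = 1/((11050154601/1345600 + 2*I*√2998) - 9358) = 1/(-1541970199/1345600 + 2*I*√2998)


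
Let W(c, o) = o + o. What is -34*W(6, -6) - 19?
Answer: 389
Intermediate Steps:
W(c, o) = 2*o
-34*W(6, -6) - 19 = -68*(-6) - 19 = -34*(-12) - 19 = 408 - 19 = 389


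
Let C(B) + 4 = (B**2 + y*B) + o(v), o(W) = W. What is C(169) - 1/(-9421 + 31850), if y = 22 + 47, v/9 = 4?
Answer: 902856965/22429 ≈ 40254.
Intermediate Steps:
v = 36 (v = 9*4 = 36)
y = 69
C(B) = 32 + B**2 + 69*B (C(B) = -4 + ((B**2 + 69*B) + 36) = -4 + (36 + B**2 + 69*B) = 32 + B**2 + 69*B)
C(169) - 1/(-9421 + 31850) = (32 + 169**2 + 69*169) - 1/(-9421 + 31850) = (32 + 28561 + 11661) - 1/22429 = 40254 - 1*1/22429 = 40254 - 1/22429 = 902856965/22429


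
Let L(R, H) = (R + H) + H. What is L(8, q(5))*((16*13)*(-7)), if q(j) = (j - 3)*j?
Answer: -40768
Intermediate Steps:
q(j) = j*(-3 + j) (q(j) = (-3 + j)*j = j*(-3 + j))
L(R, H) = R + 2*H (L(R, H) = (H + R) + H = R + 2*H)
L(8, q(5))*((16*13)*(-7)) = (8 + 2*(5*(-3 + 5)))*((16*13)*(-7)) = (8 + 2*(5*2))*(208*(-7)) = (8 + 2*10)*(-1456) = (8 + 20)*(-1456) = 28*(-1456) = -40768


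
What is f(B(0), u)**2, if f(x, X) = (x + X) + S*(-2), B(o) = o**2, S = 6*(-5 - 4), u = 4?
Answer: 12544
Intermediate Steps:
S = -54 (S = 6*(-9) = -54)
f(x, X) = 108 + X + x (f(x, X) = (x + X) - 54*(-2) = (X + x) + 108 = 108 + X + x)
f(B(0), u)**2 = (108 + 4 + 0**2)**2 = (108 + 4 + 0)**2 = 112**2 = 12544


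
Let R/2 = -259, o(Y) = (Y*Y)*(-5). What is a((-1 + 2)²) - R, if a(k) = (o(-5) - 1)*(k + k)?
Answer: 266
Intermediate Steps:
o(Y) = -5*Y² (o(Y) = Y²*(-5) = -5*Y²)
R = -518 (R = 2*(-259) = -518)
a(k) = -252*k (a(k) = (-5*(-5)² - 1)*(k + k) = (-5*25 - 1)*(2*k) = (-125 - 1)*(2*k) = -252*k)
a((-1 + 2)²) - R = -252*(-1 + 2)² - 1*(-518) = -252*1² + 518 = -252*1 + 518 = -252 + 518 = 266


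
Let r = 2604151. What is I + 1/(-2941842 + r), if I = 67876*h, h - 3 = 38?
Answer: 939765686955/337691 ≈ 2.7829e+6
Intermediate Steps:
h = 41 (h = 3 + 38 = 41)
I = 2782916 (I = 67876*41 = 2782916)
I + 1/(-2941842 + r) = 2782916 + 1/(-2941842 + 2604151) = 2782916 + 1/(-337691) = 2782916 - 1/337691 = 939765686955/337691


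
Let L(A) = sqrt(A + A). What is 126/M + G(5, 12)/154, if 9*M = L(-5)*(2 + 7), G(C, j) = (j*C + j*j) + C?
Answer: 19/14 - 63*I*sqrt(10)/5 ≈ 1.3571 - 39.845*I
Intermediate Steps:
L(A) = sqrt(2)*sqrt(A) (L(A) = sqrt(2*A) = sqrt(2)*sqrt(A))
G(C, j) = C + j**2 + C*j (G(C, j) = (C*j + j**2) + C = (j**2 + C*j) + C = C + j**2 + C*j)
M = I*sqrt(10) (M = ((sqrt(2)*sqrt(-5))*(2 + 7))/9 = ((sqrt(2)*(I*sqrt(5)))*9)/9 = ((I*sqrt(10))*9)/9 = (9*I*sqrt(10))/9 = I*sqrt(10) ≈ 3.1623*I)
126/M + G(5, 12)/154 = 126/((I*sqrt(10))) + (5 + 12**2 + 5*12)/154 = 126*(-I*sqrt(10)/10) + (5 + 144 + 60)*(1/154) = -63*I*sqrt(10)/5 + 209*(1/154) = -63*I*sqrt(10)/5 + 19/14 = 19/14 - 63*I*sqrt(10)/5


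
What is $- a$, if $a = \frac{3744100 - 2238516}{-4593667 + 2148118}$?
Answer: $\frac{1505584}{2445549} \approx 0.61564$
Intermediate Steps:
$a = - \frac{1505584}{2445549}$ ($a = \frac{1505584}{-2445549} = 1505584 \left(- \frac{1}{2445549}\right) = - \frac{1505584}{2445549} \approx -0.61564$)
$- a = \left(-1\right) \left(- \frac{1505584}{2445549}\right) = \frac{1505584}{2445549}$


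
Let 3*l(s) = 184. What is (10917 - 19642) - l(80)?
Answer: -26359/3 ≈ -8786.3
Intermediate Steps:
l(s) = 184/3 (l(s) = (⅓)*184 = 184/3)
(10917 - 19642) - l(80) = (10917 - 19642) - 1*184/3 = -8725 - 184/3 = -26359/3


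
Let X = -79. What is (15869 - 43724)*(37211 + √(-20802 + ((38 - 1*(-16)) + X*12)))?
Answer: -1036512405 - 222840*I*√339 ≈ -1.0365e+9 - 4.1029e+6*I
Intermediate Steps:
(15869 - 43724)*(37211 + √(-20802 + ((38 - 1*(-16)) + X*12))) = (15869 - 43724)*(37211 + √(-20802 + ((38 - 1*(-16)) - 79*12))) = -27855*(37211 + √(-20802 + ((38 + 16) - 948))) = -27855*(37211 + √(-20802 + (54 - 948))) = -27855*(37211 + √(-20802 - 894)) = -27855*(37211 + √(-21696)) = -27855*(37211 + 8*I*√339) = -1036512405 - 222840*I*√339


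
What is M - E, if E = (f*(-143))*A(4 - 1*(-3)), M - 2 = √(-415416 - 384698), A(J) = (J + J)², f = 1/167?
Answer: 28362/167 + I*√800114 ≈ 169.83 + 894.49*I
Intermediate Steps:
f = 1/167 ≈ 0.0059880
A(J) = 4*J² (A(J) = (2*J)² = 4*J²)
M = 2 + I*√800114 (M = 2 + √(-415416 - 384698) = 2 + √(-800114) = 2 + I*√800114 ≈ 2.0 + 894.49*I)
E = -28028/167 (E = ((1/167)*(-143))*(4*(4 - 1*(-3))²) = -572*(4 + 3)²/167 = -572*7²/167 = -572*49/167 = -143/167*196 = -28028/167 ≈ -167.83)
M - E = (2 + I*√800114) - 1*(-28028/167) = (2 + I*√800114) + 28028/167 = 28362/167 + I*√800114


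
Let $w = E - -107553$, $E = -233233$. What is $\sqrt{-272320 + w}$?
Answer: $20 i \sqrt{995} \approx 630.87 i$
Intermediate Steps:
$w = -125680$ ($w = -233233 - -107553 = -233233 + 107553 = -125680$)
$\sqrt{-272320 + w} = \sqrt{-272320 - 125680} = \sqrt{-398000} = 20 i \sqrt{995}$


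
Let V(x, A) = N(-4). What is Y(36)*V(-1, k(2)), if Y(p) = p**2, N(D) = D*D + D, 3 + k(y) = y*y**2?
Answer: 15552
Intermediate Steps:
k(y) = -3 + y**3 (k(y) = -3 + y*y**2 = -3 + y**3)
N(D) = D + D**2 (N(D) = D**2 + D = D + D**2)
V(x, A) = 12 (V(x, A) = -4*(1 - 4) = -4*(-3) = 12)
Y(36)*V(-1, k(2)) = 36**2*12 = 1296*12 = 15552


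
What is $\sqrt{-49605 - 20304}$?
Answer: $i \sqrt{69909} \approx 264.4 i$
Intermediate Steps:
$\sqrt{-49605 - 20304} = \sqrt{-69909} = i \sqrt{69909}$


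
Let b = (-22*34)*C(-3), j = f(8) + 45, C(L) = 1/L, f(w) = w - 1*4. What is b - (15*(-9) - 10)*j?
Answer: 22063/3 ≈ 7354.3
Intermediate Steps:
f(w) = -4 + w (f(w) = w - 4 = -4 + w)
j = 49 (j = (-4 + 8) + 45 = 4 + 45 = 49)
b = 748/3 (b = -22*34/(-3) = -748*(-1/3) = 748/3 ≈ 249.33)
b - (15*(-9) - 10)*j = 748/3 - (15*(-9) - 10)*49 = 748/3 - (-135 - 10)*49 = 748/3 - (-145)*49 = 748/3 - 1*(-7105) = 748/3 + 7105 = 22063/3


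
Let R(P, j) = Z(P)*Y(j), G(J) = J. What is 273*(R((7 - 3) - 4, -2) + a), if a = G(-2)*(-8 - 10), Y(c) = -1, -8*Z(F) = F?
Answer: 9828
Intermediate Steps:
Z(F) = -F/8
R(P, j) = P/8 (R(P, j) = -P/8*(-1) = P/8)
a = 36 (a = -2*(-8 - 10) = -2*(-18) = 36)
273*(R((7 - 3) - 4, -2) + a) = 273*(((7 - 3) - 4)/8 + 36) = 273*((4 - 4)/8 + 36) = 273*((1/8)*0 + 36) = 273*(0 + 36) = 273*36 = 9828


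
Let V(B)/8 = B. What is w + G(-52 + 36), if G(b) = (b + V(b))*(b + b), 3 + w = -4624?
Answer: -19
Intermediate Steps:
V(B) = 8*B
w = -4627 (w = -3 - 4624 = -4627)
G(b) = 18*b² (G(b) = (b + 8*b)*(b + b) = (9*b)*(2*b) = 18*b²)
w + G(-52 + 36) = -4627 + 18*(-52 + 36)² = -4627 + 18*(-16)² = -4627 + 18*256 = -4627 + 4608 = -19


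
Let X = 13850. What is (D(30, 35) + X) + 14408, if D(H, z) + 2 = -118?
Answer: 28138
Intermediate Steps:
D(H, z) = -120 (D(H, z) = -2 - 118 = -120)
(D(30, 35) + X) + 14408 = (-120 + 13850) + 14408 = 13730 + 14408 = 28138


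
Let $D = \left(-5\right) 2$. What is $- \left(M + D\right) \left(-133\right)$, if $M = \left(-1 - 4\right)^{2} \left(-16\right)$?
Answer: $-54530$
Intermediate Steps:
$D = -10$
$M = -400$ ($M = \left(-5\right)^{2} \left(-16\right) = 25 \left(-16\right) = -400$)
$- \left(M + D\right) \left(-133\right) = - \left(-400 - 10\right) \left(-133\right) = - \left(-410\right) \left(-133\right) = \left(-1\right) 54530 = -54530$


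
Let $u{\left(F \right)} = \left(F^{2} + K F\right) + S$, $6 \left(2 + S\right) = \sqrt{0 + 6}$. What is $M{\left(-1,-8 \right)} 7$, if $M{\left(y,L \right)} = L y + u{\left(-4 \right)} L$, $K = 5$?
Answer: $392 - \frac{28 \sqrt{6}}{3} \approx 369.14$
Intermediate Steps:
$S = -2 + \frac{\sqrt{6}}{6}$ ($S = -2 + \frac{\sqrt{0 + 6}}{6} = -2 + \frac{\sqrt{6}}{6} \approx -1.5918$)
$u{\left(F \right)} = -2 + F^{2} + 5 F + \frac{\sqrt{6}}{6}$ ($u{\left(F \right)} = \left(F^{2} + 5 F\right) - \left(2 - \frac{\sqrt{6}}{6}\right) = -2 + F^{2} + 5 F + \frac{\sqrt{6}}{6}$)
$M{\left(y,L \right)} = L y + L \left(-6 + \frac{\sqrt{6}}{6}\right)$ ($M{\left(y,L \right)} = L y + \left(-2 + \left(-4\right)^{2} + 5 \left(-4\right) + \frac{\sqrt{6}}{6}\right) L = L y + \left(-2 + 16 - 20 + \frac{\sqrt{6}}{6}\right) L = L y + \left(-6 + \frac{\sqrt{6}}{6}\right) L = L y + L \left(-6 + \frac{\sqrt{6}}{6}\right)$)
$M{\left(-1,-8 \right)} 7 = \frac{1}{6} \left(-8\right) \left(-36 + \sqrt{6} + 6 \left(-1\right)\right) 7 = \frac{1}{6} \left(-8\right) \left(-36 + \sqrt{6} - 6\right) 7 = \frac{1}{6} \left(-8\right) \left(-42 + \sqrt{6}\right) 7 = \left(56 - \frac{4 \sqrt{6}}{3}\right) 7 = 392 - \frac{28 \sqrt{6}}{3}$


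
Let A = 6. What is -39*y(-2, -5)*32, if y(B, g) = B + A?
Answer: -4992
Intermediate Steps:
y(B, g) = 6 + B (y(B, g) = B + 6 = 6 + B)
-39*y(-2, -5)*32 = -39*(6 - 2)*32 = -39*4*32 = -156*32 = -4992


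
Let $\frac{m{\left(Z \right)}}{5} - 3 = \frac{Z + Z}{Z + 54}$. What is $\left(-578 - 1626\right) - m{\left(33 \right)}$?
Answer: $- \frac{64461}{29} \approx -2222.8$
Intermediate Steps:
$m{\left(Z \right)} = 15 + \frac{10 Z}{54 + Z}$ ($m{\left(Z \right)} = 15 + 5 \frac{Z + Z}{Z + 54} = 15 + 5 \frac{2 Z}{54 + Z} = 15 + \frac{10 Z}{54 + Z}$)
$\left(-578 - 1626\right) - m{\left(33 \right)} = \left(-578 - 1626\right) - \frac{5 \left(162 + 5 \cdot 33\right)}{54 + 33} = -2204 - \frac{5 \left(162 + 165\right)}{87} = -2204 - 5 \cdot \frac{1}{87} \cdot 327 = -2204 - \frac{545}{29} = - \frac{64461}{29}$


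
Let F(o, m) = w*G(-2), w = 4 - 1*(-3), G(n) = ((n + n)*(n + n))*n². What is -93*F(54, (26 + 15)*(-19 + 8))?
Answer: -41664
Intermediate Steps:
G(n) = 4*n⁴ (G(n) = ((2*n)*(2*n))*n² = (4*n²)*n² = 4*n⁴)
w = 7 (w = 4 + 3 = 7)
F(o, m) = 448 (F(o, m) = 7*(4*(-2)⁴) = 7*(4*16) = 7*64 = 448)
-93*F(54, (26 + 15)*(-19 + 8)) = -93*448 = -41664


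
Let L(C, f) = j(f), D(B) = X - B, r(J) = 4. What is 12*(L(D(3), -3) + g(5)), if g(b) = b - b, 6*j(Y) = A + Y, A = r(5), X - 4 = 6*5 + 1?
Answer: 2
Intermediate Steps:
X = 35 (X = 4 + (6*5 + 1) = 4 + (30 + 1) = 4 + 31 = 35)
A = 4
j(Y) = ⅔ + Y/6 (j(Y) = (4 + Y)/6 = ⅔ + Y/6)
D(B) = 35 - B
L(C, f) = ⅔ + f/6
g(b) = 0
12*(L(D(3), -3) + g(5)) = 12*((⅔ + (⅙)*(-3)) + 0) = 12*((⅔ - ½) + 0) = 12*(⅙ + 0) = 12*(⅙) = 2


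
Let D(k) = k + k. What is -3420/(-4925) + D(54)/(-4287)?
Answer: 941976/1407565 ≈ 0.66922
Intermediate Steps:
D(k) = 2*k
-3420/(-4925) + D(54)/(-4287) = -3420/(-4925) + (2*54)/(-4287) = -3420*(-1/4925) + 108*(-1/4287) = 684/985 - 36/1429 = 941976/1407565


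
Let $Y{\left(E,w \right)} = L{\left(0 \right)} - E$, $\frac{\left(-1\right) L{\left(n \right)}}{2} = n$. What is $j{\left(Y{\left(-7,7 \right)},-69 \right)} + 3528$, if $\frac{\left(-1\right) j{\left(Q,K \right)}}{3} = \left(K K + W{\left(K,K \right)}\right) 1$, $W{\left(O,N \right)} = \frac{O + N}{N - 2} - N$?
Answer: $- \frac{778716}{71} \approx -10968.0$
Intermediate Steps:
$L{\left(n \right)} = - 2 n$
$Y{\left(E,w \right)} = - E$ ($Y{\left(E,w \right)} = \left(-2\right) 0 - E = 0 - E = - E$)
$W{\left(O,N \right)} = - N + \frac{N + O}{-2 + N}$ ($W{\left(O,N \right)} = \frac{N + O}{-2 + N} - N = - N + \frac{N + O}{-2 + N}$)
$j{\left(Q,K \right)} = - 3 K^{2} - \frac{3 \left(- K^{2} + 4 K\right)}{-2 + K}$ ($j{\left(Q,K \right)} = - 3 \left(K K + \frac{K - K^{2} + 3 K}{-2 + K}\right) 1 = - 3 \left(K^{2} + \frac{- K^{2} + 4 K}{-2 + K}\right) 1 = - 3 \left(K^{2} + \frac{- K^{2} + 4 K}{-2 + K}\right) = - 3 K^{2} - \frac{3 \left(- K^{2} + 4 K\right)}{-2 + K}$)
$j{\left(Y{\left(-7,7 \right)},-69 \right)} + 3528 = 3 \left(-69\right) \frac{1}{-2 - 69} \left(-4 - 69 - 69 \left(2 - -69\right)\right) + 3528 = 3 \left(-69\right) \frac{1}{-71} \left(-4 - 69 - 69 \left(2 + 69\right)\right) + 3528 = 3 \left(-69\right) \left(- \frac{1}{71}\right) \left(-4 - 69 - 4899\right) + 3528 = 3 \left(-69\right) \left(- \frac{1}{71}\right) \left(-4972\right) + 3528 = - \frac{1029204}{71} + 3528 = - \frac{778716}{71}$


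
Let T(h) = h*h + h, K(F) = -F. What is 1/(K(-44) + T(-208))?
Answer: 1/43100 ≈ 2.3202e-5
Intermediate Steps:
T(h) = h + h² (T(h) = h² + h = h + h²)
1/(K(-44) + T(-208)) = 1/(-1*(-44) - 208*(1 - 208)) = 1/(44 - 208*(-207)) = 1/(44 + 43056) = 1/43100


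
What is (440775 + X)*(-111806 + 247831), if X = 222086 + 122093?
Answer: 106773367850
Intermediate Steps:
X = 344179
(440775 + X)*(-111806 + 247831) = (440775 + 344179)*(-111806 + 247831) = 784954*136025 = 106773367850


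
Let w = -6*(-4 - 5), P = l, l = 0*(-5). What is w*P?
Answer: 0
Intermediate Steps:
l = 0
P = 0
w = 54 (w = -6*(-9) = 54)
w*P = 54*0 = 0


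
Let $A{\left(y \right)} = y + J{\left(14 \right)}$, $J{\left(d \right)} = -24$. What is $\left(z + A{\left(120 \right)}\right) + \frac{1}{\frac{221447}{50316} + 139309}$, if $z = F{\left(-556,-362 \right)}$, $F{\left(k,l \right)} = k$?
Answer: $- \frac{3224458771544}{7009693091} \approx -460.0$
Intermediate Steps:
$z = -556$
$A{\left(y \right)} = -24 + y$ ($A{\left(y \right)} = y - 24 = -24 + y$)
$\left(z + A{\left(120 \right)}\right) + \frac{1}{\frac{221447}{50316} + 139309} = \left(-556 + \left(-24 + 120\right)\right) + \frac{1}{\frac{221447}{50316} + 139309} = \left(-556 + 96\right) + \frac{1}{221447 \cdot \frac{1}{50316} + 139309} = -460 + \frac{1}{\frac{221447}{50316} + 139309} = -460 + \frac{1}{\frac{7009693091}{50316}} = -460 + \frac{50316}{7009693091} = - \frac{3224458771544}{7009693091}$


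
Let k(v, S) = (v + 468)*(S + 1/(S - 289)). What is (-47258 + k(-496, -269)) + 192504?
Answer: 42625076/279 ≈ 1.5278e+5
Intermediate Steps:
k(v, S) = (468 + v)*(S + 1/(-289 + S))
(-47258 + k(-496, -269)) + 192504 = (-47258 + (468 - 496 - 135252*(-269) + 468*(-269)² - 496*(-269)² - 289*(-269)*(-496))/(-289 - 269)) + 192504 = (-47258 + (468 - 496 + 36382788 + 468*72361 - 496*72361 - 38559536)/(-558)) + 192504 = (-47258 - (468 - 496 + 36382788 + 33864948 - 35891056 - 38559536)/558) + 192504 = (-47258 - 1/558*(-4202884)) + 192504 = (-47258 + 2101442/279) + 192504 = -11083540/279 + 192504 = 42625076/279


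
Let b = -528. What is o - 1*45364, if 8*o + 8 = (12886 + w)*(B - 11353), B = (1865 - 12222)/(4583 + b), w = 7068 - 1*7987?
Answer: -138128340281/8110 ≈ -1.7032e+7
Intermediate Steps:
w = -919 (w = 7068 - 7987 = -919)
B = -10357/4055 (B = (1865 - 12222)/(4583 - 528) = -10357/4055 ≈ -2.5541)
o = -137760438241/8110 (o = -1 + ((12886 - 919)*(-10357/4055 - 11353))/8 = -1 + (11967*(-46046772/4055))/8 = -1 + (1/8)*(-551041720524/4055) = -1 - 137760430131/8110 = -137760438241/8110 ≈ -1.6986e+7)
o - 1*45364 = -137760438241/8110 - 1*45364 = -137760438241/8110 - 45364 = -138128340281/8110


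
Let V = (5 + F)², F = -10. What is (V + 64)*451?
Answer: 40139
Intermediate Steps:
V = 25 (V = (5 - 10)² = (-5)² = 25)
(V + 64)*451 = (25 + 64)*451 = 89*451 = 40139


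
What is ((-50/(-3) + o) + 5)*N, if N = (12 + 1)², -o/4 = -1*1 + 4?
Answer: 4901/3 ≈ 1633.7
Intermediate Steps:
o = -12 (o = -4*(-1*1 + 4) = -4*(-1 + 4) = -4*3 = -12)
N = 169 (N = 13² = 169)
((-50/(-3) + o) + 5)*N = ((-50/(-3) - 12) + 5)*169 = ((-50*(-⅓) - 12) + 5)*169 = ((50/3 - 12) + 5)*169 = (14/3 + 5)*169 = (29/3)*169 = 4901/3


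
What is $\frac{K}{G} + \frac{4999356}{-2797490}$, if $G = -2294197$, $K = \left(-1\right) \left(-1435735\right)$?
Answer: $- \frac{7742980921141}{3208996582765} \approx -2.4129$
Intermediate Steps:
$K = 1435735$
$\frac{K}{G} + \frac{4999356}{-2797490} = \frac{1435735}{-2294197} + \frac{4999356}{-2797490} = 1435735 \left(- \frac{1}{2294197}\right) + 4999356 \left(- \frac{1}{2797490}\right) = - \frac{1435735}{2294197} - \frac{2499678}{1398745} = - \frac{7742980921141}{3208996582765}$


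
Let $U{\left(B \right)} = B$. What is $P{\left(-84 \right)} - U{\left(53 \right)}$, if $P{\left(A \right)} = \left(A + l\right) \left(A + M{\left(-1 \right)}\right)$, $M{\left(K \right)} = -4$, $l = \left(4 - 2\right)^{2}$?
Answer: $6987$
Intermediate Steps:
$l = 4$ ($l = 2^{2} = 4$)
$P{\left(A \right)} = \left(-4 + A\right) \left(4 + A\right)$ ($P{\left(A \right)} = \left(A + 4\right) \left(A - 4\right) = \left(4 + A\right) \left(-4 + A\right) = \left(-4 + A\right) \left(4 + A\right)$)
$P{\left(-84 \right)} - U{\left(53 \right)} = \left(-16 + \left(-84\right)^{2}\right) - 53 = \left(-16 + 7056\right) - 53 = 7040 - 53 = 6987$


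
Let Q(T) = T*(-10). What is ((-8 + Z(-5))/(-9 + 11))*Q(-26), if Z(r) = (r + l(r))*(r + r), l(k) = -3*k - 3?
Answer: -10140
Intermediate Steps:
l(k) = -3 - 3*k
Z(r) = 2*r*(-3 - 2*r) (Z(r) = (r + (-3 - 3*r))*(r + r) = (-3 - 2*r)*(2*r) = 2*r*(-3 - 2*r))
Q(T) = -10*T
((-8 + Z(-5))/(-9 + 11))*Q(-26) = ((-8 - 2*(-5)*(3 + 2*(-5)))/(-9 + 11))*(-10*(-26)) = ((-8 - 2*(-5)*(3 - 10))/2)*260 = ((-8 - 2*(-5)*(-7))*(½))*260 = ((-8 - 70)*(½))*260 = -78*½*260 = -39*260 = -10140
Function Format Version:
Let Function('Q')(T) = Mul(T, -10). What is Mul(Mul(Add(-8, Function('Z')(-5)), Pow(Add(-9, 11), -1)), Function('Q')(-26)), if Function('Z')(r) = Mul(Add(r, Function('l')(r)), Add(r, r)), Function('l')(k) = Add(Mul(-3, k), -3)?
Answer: -10140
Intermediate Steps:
Function('l')(k) = Add(-3, Mul(-3, k))
Function('Z')(r) = Mul(2, r, Add(-3, Mul(-2, r))) (Function('Z')(r) = Mul(Add(r, Add(-3, Mul(-3, r))), Add(r, r)) = Mul(Add(-3, Mul(-2, r)), Mul(2, r)) = Mul(2, r, Add(-3, Mul(-2, r))))
Function('Q')(T) = Mul(-10, T)
Mul(Mul(Add(-8, Function('Z')(-5)), Pow(Add(-9, 11), -1)), Function('Q')(-26)) = Mul(Mul(Add(-8, Mul(-2, -5, Add(3, Mul(2, -5)))), Pow(Add(-9, 11), -1)), Mul(-10, -26)) = Mul(Mul(Add(-8, Mul(-2, -5, Add(3, -10))), Pow(2, -1)), 260) = Mul(Mul(Add(-8, Mul(-2, -5, -7)), Rational(1, 2)), 260) = Mul(Mul(Add(-8, -70), Rational(1, 2)), 260) = Mul(Mul(-78, Rational(1, 2)), 260) = Mul(-39, 260) = -10140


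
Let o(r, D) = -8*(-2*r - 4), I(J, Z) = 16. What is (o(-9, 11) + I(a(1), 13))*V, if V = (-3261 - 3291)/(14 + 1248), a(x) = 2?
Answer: 314496/631 ≈ 498.41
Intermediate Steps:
V = -3276/631 (V = -6552/1262 = -6552*1/1262 = -3276/631 ≈ -5.1918)
o(r, D) = 32 + 16*r (o(r, D) = -8*(-4 - 2*r) = 32 + 16*r)
(o(-9, 11) + I(a(1), 13))*V = ((32 + 16*(-9)) + 16)*(-3276/631) = ((32 - 144) + 16)*(-3276/631) = (-112 + 16)*(-3276/631) = -96*(-3276/631) = 314496/631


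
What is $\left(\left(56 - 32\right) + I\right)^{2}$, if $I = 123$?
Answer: $21609$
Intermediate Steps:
$\left(\left(56 - 32\right) + I\right)^{2} = \left(\left(56 - 32\right) + 123\right)^{2} = \left(24 + 123\right)^{2} = 147^{2} = 21609$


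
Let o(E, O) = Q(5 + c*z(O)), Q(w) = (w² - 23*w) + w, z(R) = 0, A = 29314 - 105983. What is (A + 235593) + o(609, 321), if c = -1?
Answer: 158839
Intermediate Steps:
A = -76669
Q(w) = w² - 22*w
o(E, O) = -85 (o(E, O) = (5 - 1*0)*(-22 + (5 - 1*0)) = (5 + 0)*(-22 + (5 + 0)) = 5*(-22 + 5) = 5*(-17) = -85)
(A + 235593) + o(609, 321) = (-76669 + 235593) - 85 = 158924 - 85 = 158839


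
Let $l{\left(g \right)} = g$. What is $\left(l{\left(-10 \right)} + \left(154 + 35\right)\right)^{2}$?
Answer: $32041$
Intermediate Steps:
$\left(l{\left(-10 \right)} + \left(154 + 35\right)\right)^{2} = \left(-10 + \left(154 + 35\right)\right)^{2} = \left(-10 + 189\right)^{2} = 179^{2} = 32041$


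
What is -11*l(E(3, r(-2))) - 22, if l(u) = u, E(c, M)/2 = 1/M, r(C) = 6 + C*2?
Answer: -33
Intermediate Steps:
r(C) = 6 + 2*C
E(c, M) = 2/M
-11*l(E(3, r(-2))) - 22 = -22/(6 + 2*(-2)) - 22 = -22/(6 - 4) - 22 = -22/2 - 22 = -11*1 - 22 = -11 - 22 = -33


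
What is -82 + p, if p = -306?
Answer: -388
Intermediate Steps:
-82 + p = -82 - 306 = -388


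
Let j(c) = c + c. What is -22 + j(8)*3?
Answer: 26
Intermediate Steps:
j(c) = 2*c
-22 + j(8)*3 = -22 + (2*8)*3 = -22 + 16*3 = -22 + 48 = 26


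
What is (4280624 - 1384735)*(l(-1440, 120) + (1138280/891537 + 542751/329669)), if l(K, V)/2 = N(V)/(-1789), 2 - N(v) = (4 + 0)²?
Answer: 12395590776951419743/1456533980697 ≈ 8.5103e+6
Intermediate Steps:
N(v) = -14 (N(v) = 2 - (4 + 0)² = 2 - 1*4² = 2 - 1*16 = 2 - 16 = -14)
l(K, V) = 28/1789 (l(K, V) = 2*(-14/(-1789)) = 2*(-14*(-1/1789)) = 2*(14/1789) = 28/1789)
(4280624 - 1384735)*(l(-1440, 120) + (1138280/891537 + 542751/329669)) = (4280624 - 1384735)*(28/1789 + (1138280/891537 + 542751/329669)) = 2895889*(28/1789 + (1138280*(1/891537) + 542751*(1/329669))) = 2895889*(28/1789 + (1138280/891537 + 542751/329669)) = 2895889*(28/1789 + 2379884287/814160973) = 2895889*(4280409496687/1456533980697) = 12395590776951419743/1456533980697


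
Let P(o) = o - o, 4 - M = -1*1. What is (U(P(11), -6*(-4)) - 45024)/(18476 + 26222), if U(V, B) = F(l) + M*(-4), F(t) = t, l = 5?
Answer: -45039/44698 ≈ -1.0076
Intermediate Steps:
M = 5 (M = 4 - (-1) = 4 - 1*(-1) = 4 + 1 = 5)
P(o) = 0
U(V, B) = -15 (U(V, B) = 5 + 5*(-4) = 5 - 20 = -15)
(U(P(11), -6*(-4)) - 45024)/(18476 + 26222) = (-15 - 45024)/(18476 + 26222) = -45039/44698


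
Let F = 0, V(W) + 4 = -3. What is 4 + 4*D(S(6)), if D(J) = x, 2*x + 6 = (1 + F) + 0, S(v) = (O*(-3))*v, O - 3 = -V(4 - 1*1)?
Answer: -6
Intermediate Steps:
V(W) = -7 (V(W) = -4 - 3 = -7)
O = 10 (O = 3 - 1*(-7) = 3 + 7 = 10)
S(v) = -30*v (S(v) = (10*(-3))*v = -30*v)
x = -5/2 (x = -3 + ((1 + 0) + 0)/2 = -3 + (1 + 0)/2 = -3 + (½)*1 = -3 + ½ = -5/2 ≈ -2.5000)
D(J) = -5/2
4 + 4*D(S(6)) = 4 + 4*(-5/2) = 4 - 10 = -6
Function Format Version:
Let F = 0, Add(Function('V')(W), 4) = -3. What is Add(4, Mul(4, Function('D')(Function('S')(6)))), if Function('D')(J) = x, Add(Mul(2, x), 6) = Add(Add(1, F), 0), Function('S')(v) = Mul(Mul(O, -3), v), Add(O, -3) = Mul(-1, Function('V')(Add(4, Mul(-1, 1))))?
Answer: -6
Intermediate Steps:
Function('V')(W) = -7 (Function('V')(W) = Add(-4, -3) = -7)
O = 10 (O = Add(3, Mul(-1, -7)) = Add(3, 7) = 10)
Function('S')(v) = Mul(-30, v) (Function('S')(v) = Mul(Mul(10, -3), v) = Mul(-30, v))
x = Rational(-5, 2) (x = Add(-3, Mul(Rational(1, 2), Add(Add(1, 0), 0))) = Add(-3, Mul(Rational(1, 2), Add(1, 0))) = Add(-3, Mul(Rational(1, 2), 1)) = Add(-3, Rational(1, 2)) = Rational(-5, 2) ≈ -2.5000)
Function('D')(J) = Rational(-5, 2)
Add(4, Mul(4, Function('D')(Function('S')(6)))) = Add(4, Mul(4, Rational(-5, 2))) = Add(4, -10) = -6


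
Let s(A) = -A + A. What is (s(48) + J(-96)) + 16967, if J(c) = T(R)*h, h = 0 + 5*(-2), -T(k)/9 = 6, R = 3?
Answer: 17507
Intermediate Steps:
T(k) = -54 (T(k) = -9*6 = -54)
h = -10 (h = 0 - 10 = -10)
J(c) = 540 (J(c) = -54*(-10) = 540)
s(A) = 0
(s(48) + J(-96)) + 16967 = (0 + 540) + 16967 = 540 + 16967 = 17507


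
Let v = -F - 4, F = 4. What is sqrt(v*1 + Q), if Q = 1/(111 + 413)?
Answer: I*sqrt(549021)/262 ≈ 2.8281*I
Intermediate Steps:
Q = 1/524 ≈ 0.0019084
v = -8 (v = -1*4 - 4 = -4 - 4 = -8)
sqrt(v*1 + Q) = sqrt(-8*1 + 1/524) = sqrt(-8 + 1/524) = sqrt(-4191/524) = I*sqrt(549021)/262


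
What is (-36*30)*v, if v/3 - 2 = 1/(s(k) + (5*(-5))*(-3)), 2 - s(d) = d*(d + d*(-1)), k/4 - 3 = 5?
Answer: -502200/77 ≈ -6522.1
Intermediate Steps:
k = 32 (k = 12 + 4*5 = 12 + 20 = 32)
s(d) = 2 (s(d) = 2 - d*(d + d*(-1)) = 2 - d*(d - d) = 2 - d*0 = 2 - 1*0 = 2 + 0 = 2)
v = 465/77 (v = 6 + 3/(2 + (5*(-5))*(-3)) = 6 + 3/(2 - 25*(-3)) = 6 + 3/(2 + 75) = 6 + 3/77 = 465/77 ≈ 6.0390)
(-36*30)*v = -36*30*(465/77) = -1080*465/77 = -502200/77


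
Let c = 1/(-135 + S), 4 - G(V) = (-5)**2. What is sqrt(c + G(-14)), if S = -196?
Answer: 2*I*sqrt(575278)/331 ≈ 4.5829*I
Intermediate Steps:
G(V) = -21 (G(V) = 4 - 1*(-5)**2 = 4 - 1*25 = 4 - 25 = -21)
c = -1/331 (c = 1/(-135 - 196) = 1/(-331) = -1/331 ≈ -0.0030211)
sqrt(c + G(-14)) = sqrt(-1/331 - 21) = sqrt(-6952/331) = 2*I*sqrt(575278)/331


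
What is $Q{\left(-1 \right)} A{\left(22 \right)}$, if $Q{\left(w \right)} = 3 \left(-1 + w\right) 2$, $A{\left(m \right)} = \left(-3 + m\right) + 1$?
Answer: $-240$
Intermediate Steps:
$A{\left(m \right)} = -2 + m$
$Q{\left(w \right)} = -6 + 6 w$ ($Q{\left(w \right)} = \left(-3 + 3 w\right) 2 = -6 + 6 w$)
$Q{\left(-1 \right)} A{\left(22 \right)} = \left(-6 + 6 \left(-1\right)\right) \left(-2 + 22\right) = \left(-6 - 6\right) 20 = \left(-12\right) 20 = -240$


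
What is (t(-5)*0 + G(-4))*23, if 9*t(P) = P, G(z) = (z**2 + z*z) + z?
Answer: 644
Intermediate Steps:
G(z) = z + 2*z**2 (G(z) = (z**2 + z**2) + z = 2*z**2 + z = z + 2*z**2)
t(P) = P/9
(t(-5)*0 + G(-4))*23 = (((1/9)*(-5))*0 - 4*(1 + 2*(-4)))*23 = (-5/9*0 - 4*(1 - 8))*23 = (0 - 4*(-7))*23 = (0 + 28)*23 = 28*23 = 644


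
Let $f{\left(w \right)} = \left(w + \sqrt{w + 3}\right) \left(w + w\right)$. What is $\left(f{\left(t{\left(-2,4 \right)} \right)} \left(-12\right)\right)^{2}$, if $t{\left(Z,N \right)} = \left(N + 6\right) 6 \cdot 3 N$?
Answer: $155009297203200 + 429981696000 \sqrt{723} \approx 1.6657 \cdot 10^{14}$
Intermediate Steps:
$t{\left(Z,N \right)} = 18 N \left(6 + N\right)$ ($t{\left(Z,N \right)} = \left(6 + N\right) 18 N = 18 N \left(6 + N\right)$)
$f{\left(w \right)} = 2 w \left(w + \sqrt{3 + w}\right)$ ($f{\left(w \right)} = \left(w + \sqrt{3 + w}\right) 2 w = 2 w \left(w + \sqrt{3 + w}\right)$)
$\left(f{\left(t{\left(-2,4 \right)} \right)} \left(-12\right)\right)^{2} = \left(2 \cdot 18 \cdot 4 \left(6 + 4\right) \left(18 \cdot 4 \left(6 + 4\right) + \sqrt{3 + 18 \cdot 4 \left(6 + 4\right)}\right) \left(-12\right)\right)^{2} = \left(2 \cdot 18 \cdot 4 \cdot 10 \left(18 \cdot 4 \cdot 10 + \sqrt{3 + 18 \cdot 4 \cdot 10}\right) \left(-12\right)\right)^{2} = \left(2 \cdot 720 \left(720 + \sqrt{3 + 720}\right) \left(-12\right)\right)^{2} = \left(2 \cdot 720 \left(720 + \sqrt{723}\right) \left(-12\right)\right)^{2} = \left(\left(1036800 + 1440 \sqrt{723}\right) \left(-12\right)\right)^{2} = \left(-12441600 - 17280 \sqrt{723}\right)^{2}$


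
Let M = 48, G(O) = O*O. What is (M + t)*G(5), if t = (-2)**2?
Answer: 1300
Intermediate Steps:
G(O) = O**2
t = 4
(M + t)*G(5) = (48 + 4)*5**2 = 52*25 = 1300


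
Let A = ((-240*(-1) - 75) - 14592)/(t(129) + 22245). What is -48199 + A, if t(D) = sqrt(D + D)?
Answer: -7950367619416/164946589 + 4809*sqrt(258)/164946589 ≈ -48200.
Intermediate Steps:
t(D) = sqrt(2)*sqrt(D) (t(D) = sqrt(2*D) = sqrt(2)*sqrt(D))
A = -14427/(22245 + sqrt(258)) (A = ((-240*(-1) - 75) - 14592)/(sqrt(2)*sqrt(129) + 22245) = ((-40*(-6) - 75) - 14592)/(sqrt(258) + 22245) = ((240 - 75) - 14592)/(22245 + sqrt(258)) = (165 - 14592)/(22245 + sqrt(258)) = -14427/(22245 + sqrt(258)) ≈ -0.64808)
-48199 + A = -48199 + (-106976205/164946589 + 4809*sqrt(258)/164946589) = -7950367619416/164946589 + 4809*sqrt(258)/164946589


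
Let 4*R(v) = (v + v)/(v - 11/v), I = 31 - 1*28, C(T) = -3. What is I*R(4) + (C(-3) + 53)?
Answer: 274/5 ≈ 54.800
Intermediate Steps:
I = 3 (I = 31 - 28 = 3)
R(v) = v/(2*(v - 11/v)) (R(v) = ((v + v)/(v - 11/v))/4 = ((2*v)/(v - 11/v))/4 = (2*v/(v - 11/v))/4 = v/(2*(v - 11/v)))
I*R(4) + (C(-3) + 53) = 3*((1/2)*4**2/(-11 + 4**2)) + (-3 + 53) = 3*((1/2)*16/(-11 + 16)) + 50 = 3*((1/2)*16/5) + 50 = 3*((1/2)*16*(1/5)) + 50 = 3*(8/5) + 50 = 24/5 + 50 = 274/5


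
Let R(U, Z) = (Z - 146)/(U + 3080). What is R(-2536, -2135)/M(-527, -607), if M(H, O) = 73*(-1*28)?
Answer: 2281/1111936 ≈ 0.0020514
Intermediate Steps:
M(H, O) = -2044 (M(H, O) = 73*(-28) = -2044)
R(U, Z) = (-146 + Z)/(3080 + U)
R(-2536, -2135)/M(-527, -607) = ((-146 - 2135)/(3080 - 2536))/(-2044) = (-2281/544)*(-1/2044) = ((1/544)*(-2281))*(-1/2044) = -2281/544*(-1/2044) = 2281/1111936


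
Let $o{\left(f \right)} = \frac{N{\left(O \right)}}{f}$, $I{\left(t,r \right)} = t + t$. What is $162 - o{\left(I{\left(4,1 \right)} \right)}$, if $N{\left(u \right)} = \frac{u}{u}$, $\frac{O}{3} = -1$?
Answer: $\frac{1295}{8} \approx 161.88$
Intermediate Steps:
$O = -3$ ($O = 3 \left(-1\right) = -3$)
$N{\left(u \right)} = 1$
$I{\left(t,r \right)} = 2 t$
$o{\left(f \right)} = \frac{1}{f}$ ($o{\left(f \right)} = 1 \frac{1}{f} = \frac{1}{f}$)
$162 - o{\left(I{\left(4,1 \right)} \right)} = 162 - \frac{1}{2 \cdot 4} = 162 - \frac{1}{8} = \frac{1295}{8}$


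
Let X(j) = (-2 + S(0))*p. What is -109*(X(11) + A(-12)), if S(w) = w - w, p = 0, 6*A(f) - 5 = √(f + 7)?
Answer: -545/6 - 109*I*√5/6 ≈ -90.833 - 40.622*I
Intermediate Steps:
A(f) = ⅚ + √(7 + f)/6 (A(f) = ⅚ + √(f + 7)/6 = ⅚ + √(7 + f)/6)
S(w) = 0
X(j) = 0 (X(j) = (-2 + 0)*0 = -2*0 = 0)
-109*(X(11) + A(-12)) = -109*(0 + (⅚ + √(7 - 12)/6)) = -109*(0 + (⅚ + √(-5)/6)) = -109*(0 + (⅚ + (I*√5)/6)) = -109*(0 + (⅚ + I*√5/6)) = -109*(⅚ + I*√5/6) = -545/6 - 109*I*√5/6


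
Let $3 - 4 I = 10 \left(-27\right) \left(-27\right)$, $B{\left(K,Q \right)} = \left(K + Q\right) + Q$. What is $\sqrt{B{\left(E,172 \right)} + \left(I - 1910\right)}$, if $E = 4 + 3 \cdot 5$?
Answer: $\frac{35 i \sqrt{11}}{2} \approx 58.041 i$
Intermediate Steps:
$E = 19$ ($E = 4 + 15 = 19$)
$B{\left(K,Q \right)} = K + 2 Q$
$I = - \frac{7287}{4}$ ($I = \frac{3}{4} - \frac{10 \left(-27\right) \left(-27\right)}{4} = \frac{3}{4} - \frac{\left(-270\right) \left(-27\right)}{4} = \frac{3}{4} - \frac{3645}{2} = - \frac{7287}{4} \approx -1821.8$)
$\sqrt{B{\left(E,172 \right)} + \left(I - 1910\right)} = \sqrt{\left(19 + 2 \cdot 172\right) - \frac{14927}{4}} = \sqrt{\left(19 + 344\right) - \frac{14927}{4}} = \sqrt{363 - \frac{14927}{4}} = \sqrt{- \frac{13475}{4}} = \frac{35 i \sqrt{11}}{2}$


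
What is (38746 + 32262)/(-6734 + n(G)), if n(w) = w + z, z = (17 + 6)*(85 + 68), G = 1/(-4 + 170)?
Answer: -11787328/533689 ≈ -22.087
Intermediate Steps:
G = 1/166 ≈ 0.0060241
z = 3519 (z = 23*153 = 3519)
n(w) = 3519 + w (n(w) = w + 3519 = 3519 + w)
(38746 + 32262)/(-6734 + n(G)) = (38746 + 32262)/(-6734 + (3519 + 1/166)) = 71008/(-6734 + 584155/166) = 71008/(-533689/166) = 71008*(-166/533689) = -11787328/533689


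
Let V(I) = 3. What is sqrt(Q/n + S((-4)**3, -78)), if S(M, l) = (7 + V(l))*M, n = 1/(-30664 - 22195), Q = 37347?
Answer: I*sqrt(1974125713) ≈ 44431.0*I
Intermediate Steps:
n = -1/52859 (n = 1/(-52859) = -1/52859 ≈ -1.8918e-5)
S(M, l) = 10*M (S(M, l) = (7 + 3)*M = 10*M)
sqrt(Q/n + S((-4)**3, -78)) = sqrt(37347/(-1/52859) + 10*(-4)**3) = sqrt(37347*(-52859) + 10*(-64)) = sqrt(-1974125073 - 640) = sqrt(-1974125713) = I*sqrt(1974125713)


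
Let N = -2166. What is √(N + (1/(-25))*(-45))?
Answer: I*√54105/5 ≈ 46.521*I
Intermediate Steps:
√(N + (1/(-25))*(-45)) = √(-2166 + (1/(-25))*(-45)) = √(-2166 + (1*(-1/25))*(-45)) = √(-2166 - 1/25*(-45)) = √(-2166 + 9/5) = √(-10821/5) = I*√54105/5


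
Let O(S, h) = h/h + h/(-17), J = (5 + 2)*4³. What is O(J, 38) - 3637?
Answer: -61850/17 ≈ -3638.2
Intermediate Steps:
J = 448 (J = 7*64 = 448)
O(S, h) = 1 - h/17 (O(S, h) = 1 + h*(-1/17) = 1 - h/17)
O(J, 38) - 3637 = (1 - 1/17*38) - 3637 = (1 - 38/17) - 3637 = -21/17 - 3637 = -61850/17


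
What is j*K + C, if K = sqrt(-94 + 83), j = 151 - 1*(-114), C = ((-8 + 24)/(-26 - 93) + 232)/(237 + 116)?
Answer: 27592/42007 + 265*I*sqrt(11) ≈ 0.65684 + 878.91*I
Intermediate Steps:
C = 27592/42007 (C = (16/(-119) + 232)/353 = (16*(-1/119) + 232)*(1/353) = (-16/119 + 232)*(1/353) = (27592/119)*(1/353) = 27592/42007 ≈ 0.65684)
j = 265 (j = 151 + 114 = 265)
K = I*sqrt(11) (K = sqrt(-11) = I*sqrt(11) ≈ 3.3166*I)
j*K + C = 265*(I*sqrt(11)) + 27592/42007 = 265*I*sqrt(11) + 27592/42007 = 27592/42007 + 265*I*sqrt(11)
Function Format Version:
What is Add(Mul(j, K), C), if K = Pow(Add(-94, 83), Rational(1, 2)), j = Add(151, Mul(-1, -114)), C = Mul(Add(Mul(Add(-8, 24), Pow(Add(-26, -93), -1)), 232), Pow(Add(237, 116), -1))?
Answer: Add(Rational(27592, 42007), Mul(265, I, Pow(11, Rational(1, 2)))) ≈ Add(0.65684, Mul(878.91, I))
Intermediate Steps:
C = Rational(27592, 42007) (C = Mul(Add(Mul(16, Pow(-119, -1)), 232), Pow(353, -1)) = Mul(Add(Mul(16, Rational(-1, 119)), 232), Rational(1, 353)) = Mul(Add(Rational(-16, 119), 232), Rational(1, 353)) = Mul(Rational(27592, 119), Rational(1, 353)) = Rational(27592, 42007) ≈ 0.65684)
j = 265 (j = Add(151, 114) = 265)
K = Mul(I, Pow(11, Rational(1, 2))) (K = Pow(-11, Rational(1, 2)) = Mul(I, Pow(11, Rational(1, 2))) ≈ Mul(3.3166, I))
Add(Mul(j, K), C) = Add(Mul(265, Mul(I, Pow(11, Rational(1, 2)))), Rational(27592, 42007)) = Add(Mul(265, I, Pow(11, Rational(1, 2))), Rational(27592, 42007)) = Add(Rational(27592, 42007), Mul(265, I, Pow(11, Rational(1, 2))))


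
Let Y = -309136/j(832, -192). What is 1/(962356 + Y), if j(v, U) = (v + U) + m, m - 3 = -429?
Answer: 107/102817524 ≈ 1.0407e-6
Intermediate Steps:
m = -426 (m = 3 - 429 = -426)
j(v, U) = -426 + U + v (j(v, U) = (v + U) - 426 = (U + v) - 426 = -426 + U + v)
Y = -154568/107 (Y = -309136/(-426 - 192 + 832) = -309136/214 = -309136*1/214 = -154568/107 ≈ -1444.6)
1/(962356 + Y) = 1/(962356 - 154568/107) = 1/(102817524/107) = 107/102817524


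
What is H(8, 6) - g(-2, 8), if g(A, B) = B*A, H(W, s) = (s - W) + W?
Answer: 22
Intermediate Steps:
H(W, s) = s
g(A, B) = A*B
H(8, 6) - g(-2, 8) = 6 - (-2)*8 = 6 - 1*(-16) = 6 + 16 = 22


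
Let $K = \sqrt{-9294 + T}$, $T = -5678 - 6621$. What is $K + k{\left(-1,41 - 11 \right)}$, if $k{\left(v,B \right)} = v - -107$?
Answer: $106 + i \sqrt{21593} \approx 106.0 + 146.95 i$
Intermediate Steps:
$k{\left(v,B \right)} = 107 + v$ ($k{\left(v,B \right)} = v + 107 = 107 + v$)
$T = -12299$ ($T = -5678 - 6621 = -12299$)
$K = i \sqrt{21593}$ ($K = \sqrt{-9294 - 12299} = \sqrt{-21593} = i \sqrt{21593} \approx 146.95 i$)
$K + k{\left(-1,41 - 11 \right)} = i \sqrt{21593} + \left(107 - 1\right) = i \sqrt{21593} + 106 = 106 + i \sqrt{21593}$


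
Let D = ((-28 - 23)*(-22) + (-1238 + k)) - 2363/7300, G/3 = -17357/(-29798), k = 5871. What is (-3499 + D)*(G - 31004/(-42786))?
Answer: 25949186355623063/4653520882200 ≈ 5576.3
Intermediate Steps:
G = 52071/29798 (G = 3*(-17357/(-29798)) = 3*(-17357*(-1/29798)) = 3*(17357/29798) = 52071/29798 ≈ 1.7475)
D = 42009137/7300 (D = ((-28 - 23)*(-22) + (-1238 + 5871)) - 2363/7300 = (-51*(-22) + 4633) - 2363*1/7300 = (1122 + 4633) - 2363/7300 = 5755 - 2363/7300 = 42009137/7300 ≈ 5754.7)
(-3499 + D)*(G - 31004/(-42786)) = (-3499 + 42009137/7300)*(52071/29798 - 31004/(-42786)) = 16466437*(52071/29798 - 31004*(-1/42786))/7300 = 16466437*(52071/29798 + 15502/21393)/7300 = (16466437/7300)*(1575883499/637468614) = 25949186355623063/4653520882200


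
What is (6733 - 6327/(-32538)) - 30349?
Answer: -256137027/10846 ≈ -23616.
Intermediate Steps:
(6733 - 6327/(-32538)) - 30349 = (6733 - 6327*(-1/32538)) - 30349 = (6733 + 2109/10846) - 30349 = 73028227/10846 - 30349 = -256137027/10846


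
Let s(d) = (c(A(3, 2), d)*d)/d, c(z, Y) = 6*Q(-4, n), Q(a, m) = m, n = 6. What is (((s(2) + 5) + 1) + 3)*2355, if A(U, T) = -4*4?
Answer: 105975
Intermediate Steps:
A(U, T) = -16
c(z, Y) = 36 (c(z, Y) = 6*6 = 36)
s(d) = 36 (s(d) = (36*d)/d = 36)
(((s(2) + 5) + 1) + 3)*2355 = (((36 + 5) + 1) + 3)*2355 = ((41 + 1) + 3)*2355 = (42 + 3)*2355 = 45*2355 = 105975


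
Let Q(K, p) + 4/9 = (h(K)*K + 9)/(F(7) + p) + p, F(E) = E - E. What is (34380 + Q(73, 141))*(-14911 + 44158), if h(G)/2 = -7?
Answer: 142327171844/141 ≈ 1.0094e+9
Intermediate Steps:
h(G) = -14 (h(G) = 2*(-7) = -14)
F(E) = 0
Q(K, p) = -4/9 + p + (9 - 14*K)/p (Q(K, p) = -4/9 + ((-14*K + 9)/(0 + p) + p) = -4/9 + ((9 - 14*K)/p + p) = -4/9 + (p + (9 - 14*K)/p) = -4/9 + p + (9 - 14*K)/p)
(34380 + Q(73, 141))*(-14911 + 44158) = (34380 + (-4/9 + 141 + 9/141 - 14*73/141))*(-14911 + 44158) = (34380 + (-4/9 + 141 + 9*(1/141) - 14*73*1/141))*29247 = (34380 + (-4/9 + 141 + 3/47 - 1022/141))*29247 = (34380 + 56416/423)*29247 = (14599156/423)*29247 = 142327171844/141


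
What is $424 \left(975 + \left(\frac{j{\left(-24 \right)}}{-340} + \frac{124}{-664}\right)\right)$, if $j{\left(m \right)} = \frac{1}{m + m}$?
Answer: $\frac{69983485519}{169320} \approx 4.1332 \cdot 10^{5}$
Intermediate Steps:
$j{\left(m \right)} = \frac{1}{2 m}$
$424 \left(975 + \left(\frac{j{\left(-24 \right)}}{-340} + \frac{124}{-664}\right)\right) = 424 \left(975 + \left(\frac{\frac{1}{2} \frac{1}{-24}}{-340} + \frac{124}{-664}\right)\right) = 424 \left(975 + \left(\frac{1}{2} \left(- \frac{1}{24}\right) \left(- \frac{1}{340}\right) + 124 \left(- \frac{1}{664}\right)\right)\right) = 424 \left(975 - \frac{252877}{1354560}\right) = 424 \cdot \frac{1320443123}{1354560} = \frac{69983485519}{169320}$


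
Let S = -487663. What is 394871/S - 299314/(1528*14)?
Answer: -77205721807/5216043448 ≈ -14.802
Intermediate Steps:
394871/S - 299314/(1528*14) = 394871/(-487663) - 299314/(1528*14) = 394871*(-1/487663) - 299314/21392 = -394871/487663 - 299314*1/21392 = -394871/487663 - 149657/10696 = -77205721807/5216043448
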